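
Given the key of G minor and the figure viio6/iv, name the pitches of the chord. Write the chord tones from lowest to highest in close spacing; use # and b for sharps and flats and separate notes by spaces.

D F B

The slash marks an applied leading-tone chord: viio of iv. In G minor, iv is C, so the leading tone to it is B, a half step below.
Building a diminished triad on B gives B-D-F.
The figured bass 6 indicates first inversion, placing the third (D) in the bass: D-F-B.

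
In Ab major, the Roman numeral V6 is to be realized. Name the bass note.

G

V in Ab major has root Eb; the chord is Eb-G-Bb.
The figure 6 means first inversion — the third is in the bass.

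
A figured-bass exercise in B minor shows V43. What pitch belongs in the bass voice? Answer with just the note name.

V in B minor has root F#; the chord is F#-A#-C#-E.
The figure 43 means second inversion — the fifth is in the bass.

C#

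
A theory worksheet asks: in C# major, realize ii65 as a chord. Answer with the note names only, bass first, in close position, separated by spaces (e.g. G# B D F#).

F# A# C# D#

The numeral's case and figure indicate a minor seventh chord. In C# major its root, scale degree 2, is D#.
That chord is spelled D#-F#-A#-C#.
With the 65 figure the chord is in first inversion; from the bass F# upward in close position it reads F#-A#-C#-D#.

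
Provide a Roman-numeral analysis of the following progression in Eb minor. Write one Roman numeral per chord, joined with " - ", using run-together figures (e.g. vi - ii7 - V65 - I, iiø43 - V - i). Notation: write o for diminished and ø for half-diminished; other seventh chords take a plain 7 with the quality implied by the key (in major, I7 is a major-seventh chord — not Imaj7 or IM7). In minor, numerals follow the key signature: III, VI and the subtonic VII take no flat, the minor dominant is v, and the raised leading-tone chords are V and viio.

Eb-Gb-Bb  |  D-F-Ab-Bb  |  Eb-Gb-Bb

i - V65 - i

Eb-Gb-Bb: root Eb is the tonic; minor triad there is i.
D-F-Ab-Bb: dominant seventh chord on Bb = scale degree 5 → V65.
Eb-Gb-Bb: root Eb is the tonic; minor triad there is i.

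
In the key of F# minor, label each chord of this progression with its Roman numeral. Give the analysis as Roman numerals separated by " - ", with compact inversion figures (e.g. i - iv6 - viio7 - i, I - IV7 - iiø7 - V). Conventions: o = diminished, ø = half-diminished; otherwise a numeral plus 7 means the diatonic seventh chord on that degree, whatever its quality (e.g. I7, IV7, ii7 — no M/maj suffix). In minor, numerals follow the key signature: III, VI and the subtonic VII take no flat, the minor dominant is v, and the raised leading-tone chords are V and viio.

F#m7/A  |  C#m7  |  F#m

i65 - v7 - i

F#m7/A has root F#, degree 1 in F# minor, so i65.
C#m7: root C# is the dominant; minor seventh chord there is v7.
F#m: root F# is the tonic; minor triad there is i.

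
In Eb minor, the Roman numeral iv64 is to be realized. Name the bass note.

Eb

iv in Eb minor has root Ab; the chord is Ab-Cb-Eb.
The figure 64 means second inversion — the fifth is in the bass.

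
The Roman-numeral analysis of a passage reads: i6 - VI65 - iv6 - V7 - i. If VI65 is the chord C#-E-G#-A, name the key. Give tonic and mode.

C# minor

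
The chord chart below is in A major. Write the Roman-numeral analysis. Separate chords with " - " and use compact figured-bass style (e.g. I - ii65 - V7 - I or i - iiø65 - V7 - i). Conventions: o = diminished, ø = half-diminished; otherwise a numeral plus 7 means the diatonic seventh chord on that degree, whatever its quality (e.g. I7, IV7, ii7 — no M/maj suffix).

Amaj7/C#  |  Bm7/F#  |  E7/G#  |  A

Amaj7/C#: major seventh chord on A = scale degree 1 → I65.
Bm7/F#: root B is the supertonic; minor seventh chord there is ii43.
E7/G#: dominant seventh chord on E = scale degree 5 → V65.
A has root A, degree 1 in A major, so I.

I65 - ii43 - V65 - I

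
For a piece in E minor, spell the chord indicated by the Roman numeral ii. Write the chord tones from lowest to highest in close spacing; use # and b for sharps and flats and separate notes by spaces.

Scale degree 2 in E minor is F#; here the chord built on it is altered to a minor triad. ii is the minor supertonic, borrowed from the parallel major (the Dorian ii).
So the chord is F#-A-C#, a minor triad.

F# A C#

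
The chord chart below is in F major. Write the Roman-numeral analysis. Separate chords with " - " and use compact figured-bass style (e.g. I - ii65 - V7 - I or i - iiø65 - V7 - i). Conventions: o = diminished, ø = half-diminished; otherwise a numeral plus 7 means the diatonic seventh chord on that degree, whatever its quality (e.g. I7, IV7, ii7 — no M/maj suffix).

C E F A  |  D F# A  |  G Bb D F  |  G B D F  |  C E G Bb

I43 - V/ii - ii7 - V7/V - V7

C-E-F-A: root F is the tonic; major seventh chord there is I43.
D-F#-A is the secondary dominant of ii (major triad on D): V/ii.
G-Bb-D-F: root G is the supertonic; minor seventh chord there is ii7.
G-B-D-F: chromatic; G is V of V, so V7/V.
C-E-G-Bb: dominant seventh chord on C = scale degree 5 → V7.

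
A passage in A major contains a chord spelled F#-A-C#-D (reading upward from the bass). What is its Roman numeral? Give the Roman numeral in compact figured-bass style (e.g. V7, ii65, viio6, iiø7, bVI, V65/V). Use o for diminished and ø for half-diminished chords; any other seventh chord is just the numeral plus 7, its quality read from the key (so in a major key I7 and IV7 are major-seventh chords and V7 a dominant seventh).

Stacked in thirds the chord is D-F#-A-C#: a major seventh chord on D.
In A major, D is the subdominant; the diatonic major seventh chord there is IV7.
With F# in the bass the chord is in first inversion, so the figured bass is 65.

IV65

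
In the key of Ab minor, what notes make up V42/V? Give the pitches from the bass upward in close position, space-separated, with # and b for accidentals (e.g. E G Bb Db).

Ab Bb D F

V42/V is a secondary dominant — the dominant seventh of V. V in Ab minor is Eb, so the applied chord's root is Bb, a perfect fifth above.
Building a dominant seventh chord on Bb gives Bb-D-F-Ab.
With the 42 figure the chord is in third inversion; from the bass Ab upward in close position it reads Ab-Bb-D-F.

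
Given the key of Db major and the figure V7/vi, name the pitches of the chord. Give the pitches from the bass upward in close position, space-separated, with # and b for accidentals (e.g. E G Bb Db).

F A C Eb

V7/vi is a secondary dominant — the dominant seventh of vi. vi in Db major is Bb, so the applied chord's root is F, a perfect fifth above.
Building a dominant seventh chord on F gives F-A-C-Eb.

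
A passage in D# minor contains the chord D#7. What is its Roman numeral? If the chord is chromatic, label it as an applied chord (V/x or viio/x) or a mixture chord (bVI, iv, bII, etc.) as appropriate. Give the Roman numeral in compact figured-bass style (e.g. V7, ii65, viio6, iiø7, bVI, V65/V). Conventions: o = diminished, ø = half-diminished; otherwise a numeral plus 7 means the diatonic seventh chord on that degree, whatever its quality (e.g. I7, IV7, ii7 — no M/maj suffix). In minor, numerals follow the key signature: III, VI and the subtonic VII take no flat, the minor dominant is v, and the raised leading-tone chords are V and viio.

The pitches D#-F##-A#-C# form a dominant seventh chord rooted on D#.
D# is not a diatonic chord root with this quality in D# minor, but it lies a perfect fifth above G# (iv), so the chord functions as an applied dominant of iv.

V7/iv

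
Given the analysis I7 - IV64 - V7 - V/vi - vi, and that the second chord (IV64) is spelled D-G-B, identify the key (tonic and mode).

The anchor chord is a major triad on G, labeled IV64.
Counting down 3 scale steps from G places the tonic on D; a major triad on degree 4 is diatonic only in major.

D major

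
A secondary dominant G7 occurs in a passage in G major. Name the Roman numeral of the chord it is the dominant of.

IV

The chord is a dominant seventh chord on G.
A dominant resolves down a perfect fifth: G → C. In G major, C is scale degree 4, i.e. IV.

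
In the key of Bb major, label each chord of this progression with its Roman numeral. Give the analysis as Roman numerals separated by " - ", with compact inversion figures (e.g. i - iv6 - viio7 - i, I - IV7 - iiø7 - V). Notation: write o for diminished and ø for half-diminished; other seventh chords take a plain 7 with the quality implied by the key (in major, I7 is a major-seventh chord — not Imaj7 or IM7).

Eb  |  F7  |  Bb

Eb has root Eb, degree 4 in Bb major, so IV.
F7 has root F, degree 5 in Bb major, so V7.
Bb: major triad on Bb = scale degree 1 → I.

IV - V7 - I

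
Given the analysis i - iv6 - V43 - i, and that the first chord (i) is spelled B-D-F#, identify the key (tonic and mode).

i is given as B-D-F# — a minor triad with root B.
If B is scale degree 1 and the mode makes that degree carry a minor triad, the tonic is B and the mode is minor.

B minor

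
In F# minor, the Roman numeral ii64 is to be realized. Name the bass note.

D#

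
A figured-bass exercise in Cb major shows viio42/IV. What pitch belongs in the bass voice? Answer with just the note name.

Dbb

The applied chord viio42/IV is rooted on Eb: Eb-Gb-Bbb-Dbb.
The figure 42 means third inversion — the seventh is in the bass.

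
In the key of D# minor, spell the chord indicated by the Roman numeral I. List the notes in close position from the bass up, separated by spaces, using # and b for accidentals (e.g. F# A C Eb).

D# F## A#

I is the major tonic (Picardy third), borrowed from the parallel major. In D# minor that root is D#.
So the chord is D#-F##-A#.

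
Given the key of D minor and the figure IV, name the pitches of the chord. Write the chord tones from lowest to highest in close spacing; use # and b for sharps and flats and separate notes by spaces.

G B D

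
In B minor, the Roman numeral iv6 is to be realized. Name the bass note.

G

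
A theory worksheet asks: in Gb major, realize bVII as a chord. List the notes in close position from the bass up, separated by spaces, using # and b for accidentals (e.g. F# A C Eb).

Fb Ab Cb

Scale degree 7 in Gb major is F; lowering it a half step gives Fb. bVII is a major triad on the lowered seventh degree (the subtonic), borrowed from the parallel minor.
So the chord is Fb-Ab-Cb.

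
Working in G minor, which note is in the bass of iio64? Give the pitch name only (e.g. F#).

iio in G minor has root A; the chord is A-C-Eb.
The figure 64 means second inversion — the fifth is in the bass.

Eb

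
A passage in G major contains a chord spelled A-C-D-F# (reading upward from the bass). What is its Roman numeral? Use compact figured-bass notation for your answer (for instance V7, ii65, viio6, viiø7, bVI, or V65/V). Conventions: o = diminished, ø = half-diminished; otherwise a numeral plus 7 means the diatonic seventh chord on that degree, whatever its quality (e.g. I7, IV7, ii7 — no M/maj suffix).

V43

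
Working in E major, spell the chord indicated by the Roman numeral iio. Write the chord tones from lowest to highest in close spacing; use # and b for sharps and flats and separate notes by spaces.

F# A C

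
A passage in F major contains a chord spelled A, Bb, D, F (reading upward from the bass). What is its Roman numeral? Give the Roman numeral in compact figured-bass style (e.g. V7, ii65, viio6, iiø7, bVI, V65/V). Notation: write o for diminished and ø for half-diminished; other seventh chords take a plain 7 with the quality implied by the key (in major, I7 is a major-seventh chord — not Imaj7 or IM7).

IV42

Stacked in thirds the chord is Bb-D-F-A: a major seventh chord on Bb.
Bb is scale degree 4 in F major, and a major seventh chord on that degree is written IV7.
With A in the bass the chord is in third inversion, so the figured bass is 42.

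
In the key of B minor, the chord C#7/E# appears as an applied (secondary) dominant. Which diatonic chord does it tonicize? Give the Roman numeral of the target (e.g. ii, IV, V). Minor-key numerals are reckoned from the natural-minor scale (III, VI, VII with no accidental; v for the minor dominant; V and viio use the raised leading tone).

V

The chord is a dominant seventh chord on C#.
A dominant resolves down a perfect fifth: C# → F#. In B minor, F# is scale degree 5, i.e. V.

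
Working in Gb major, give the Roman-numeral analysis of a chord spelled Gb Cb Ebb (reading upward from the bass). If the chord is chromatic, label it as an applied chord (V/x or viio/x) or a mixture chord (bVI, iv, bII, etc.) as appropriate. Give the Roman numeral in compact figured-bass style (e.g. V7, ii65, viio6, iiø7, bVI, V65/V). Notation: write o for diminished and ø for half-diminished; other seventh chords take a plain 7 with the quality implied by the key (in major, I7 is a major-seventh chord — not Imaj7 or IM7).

iv64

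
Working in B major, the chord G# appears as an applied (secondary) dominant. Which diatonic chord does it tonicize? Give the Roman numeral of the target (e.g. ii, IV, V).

ii

The chord is a major triad on G#.
A dominant resolves down a perfect fifth: G# → C#. In B major, C# is scale degree 2, i.e. ii.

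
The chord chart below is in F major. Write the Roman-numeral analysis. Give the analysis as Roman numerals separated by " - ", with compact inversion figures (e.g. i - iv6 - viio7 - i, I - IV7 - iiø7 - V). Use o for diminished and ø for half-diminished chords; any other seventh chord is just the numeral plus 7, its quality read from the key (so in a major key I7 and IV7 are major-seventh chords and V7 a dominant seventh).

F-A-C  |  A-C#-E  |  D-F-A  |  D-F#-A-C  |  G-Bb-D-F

I - V/vi - vi - V7/ii - ii7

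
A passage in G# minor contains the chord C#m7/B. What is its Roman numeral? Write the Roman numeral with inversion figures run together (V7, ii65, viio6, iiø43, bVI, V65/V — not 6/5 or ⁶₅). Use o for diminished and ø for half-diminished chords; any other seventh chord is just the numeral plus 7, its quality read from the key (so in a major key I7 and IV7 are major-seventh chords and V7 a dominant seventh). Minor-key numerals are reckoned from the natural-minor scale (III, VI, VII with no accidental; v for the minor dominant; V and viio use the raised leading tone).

iv42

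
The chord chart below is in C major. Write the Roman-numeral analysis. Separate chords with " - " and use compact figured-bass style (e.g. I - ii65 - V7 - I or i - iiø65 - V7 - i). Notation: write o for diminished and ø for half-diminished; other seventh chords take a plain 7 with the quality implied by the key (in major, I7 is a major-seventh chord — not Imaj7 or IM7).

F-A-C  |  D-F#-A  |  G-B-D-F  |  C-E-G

IV - V/V - V7 - I

F-A-C has root F, degree 4 in C major, so IV.
D-F#-A: a major triad on D, the applied dominant of V → V/V.
G-B-D-F: dominant seventh chord on G = scale degree 5 → V7.
C-E-G: major triad on C = scale degree 1 → I.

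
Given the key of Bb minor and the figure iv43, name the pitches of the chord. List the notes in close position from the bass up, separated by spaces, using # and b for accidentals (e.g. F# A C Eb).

In Bb minor, scale degree 4 is Eb, and the diatonic chord built there is a minor seventh chord.
That chord is spelled Eb-Gb-Bb-Db.
The figured bass 43 indicates second inversion, placing the fifth (Bb) in the bass: Bb-Db-Eb-Gb.

Bb Db Eb Gb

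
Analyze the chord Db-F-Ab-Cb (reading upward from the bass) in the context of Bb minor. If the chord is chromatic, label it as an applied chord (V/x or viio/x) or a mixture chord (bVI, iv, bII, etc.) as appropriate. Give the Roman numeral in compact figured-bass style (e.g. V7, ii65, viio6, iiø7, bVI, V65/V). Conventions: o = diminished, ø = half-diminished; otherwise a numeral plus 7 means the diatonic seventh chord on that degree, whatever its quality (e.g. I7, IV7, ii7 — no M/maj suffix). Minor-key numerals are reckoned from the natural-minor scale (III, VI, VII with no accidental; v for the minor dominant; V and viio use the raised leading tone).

Stacked in thirds the chord is Db-F-Ab-Cb: a dominant seventh chord on Db.
Db is not a diatonic chord root with this quality in Bb minor, but it lies a perfect fifth above Gb (VI), so the chord functions as an applied dominant of VI.

V7/VI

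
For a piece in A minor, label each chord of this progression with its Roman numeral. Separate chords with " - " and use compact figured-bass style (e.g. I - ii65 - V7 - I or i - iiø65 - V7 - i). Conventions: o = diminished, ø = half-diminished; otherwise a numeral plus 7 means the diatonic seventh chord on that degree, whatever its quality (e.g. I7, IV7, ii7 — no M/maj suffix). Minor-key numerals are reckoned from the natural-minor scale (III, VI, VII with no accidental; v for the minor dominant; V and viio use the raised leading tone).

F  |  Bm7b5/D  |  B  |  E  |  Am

F: root F is the submediant; major triad there is VI.
Bm7b5/D has root B, degree 2 in A minor, so iiø65.
B: chromatic; B is V of V, so V/V.
E has root E, degree 5 in A minor, so V.
Am: minor triad on A = scale degree 1 → i.

VI - iiø65 - V/V - V - i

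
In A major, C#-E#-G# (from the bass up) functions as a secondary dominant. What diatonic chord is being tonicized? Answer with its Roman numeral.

vi

The chord is a major triad on C#.
A dominant resolves down a perfect fifth: C# → F#. In A major, F# is scale degree 6, i.e. vi.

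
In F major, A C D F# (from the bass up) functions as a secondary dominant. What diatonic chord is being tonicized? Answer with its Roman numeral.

ii

The chord is a dominant seventh chord on D.
A dominant resolves down a perfect fifth: D → G. In F major, G is scale degree 2, i.e. ii.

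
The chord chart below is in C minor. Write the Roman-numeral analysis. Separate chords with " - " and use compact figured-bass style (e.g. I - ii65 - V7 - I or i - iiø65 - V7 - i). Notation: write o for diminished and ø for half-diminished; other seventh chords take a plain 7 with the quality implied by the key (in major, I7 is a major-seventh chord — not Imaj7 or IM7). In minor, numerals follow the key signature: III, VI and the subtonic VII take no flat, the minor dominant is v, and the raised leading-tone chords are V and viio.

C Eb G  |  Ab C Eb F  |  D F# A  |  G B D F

i - iv65 - V/V - V7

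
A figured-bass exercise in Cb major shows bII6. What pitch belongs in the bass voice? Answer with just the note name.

bII in Cb major has root Dbb; the chord is Dbb-Fb-Abb.
The figure 6 means first inversion — the third is in the bass.

Fb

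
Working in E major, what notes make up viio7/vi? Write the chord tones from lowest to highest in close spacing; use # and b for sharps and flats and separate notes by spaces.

The slash marks an applied leading-tone chord: viio of vi. In E major, vi is C#, so the leading tone to it is B#, a half step below.
Building a fully diminished seventh chord on B# gives B#-D#-F#-A.

B# D# F# A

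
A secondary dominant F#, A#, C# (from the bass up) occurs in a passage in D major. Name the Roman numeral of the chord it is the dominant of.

The chord is a major triad on F#.
A dominant resolves down a perfect fifth: F# → B. In D major, B is scale degree 6, i.e. vi.

vi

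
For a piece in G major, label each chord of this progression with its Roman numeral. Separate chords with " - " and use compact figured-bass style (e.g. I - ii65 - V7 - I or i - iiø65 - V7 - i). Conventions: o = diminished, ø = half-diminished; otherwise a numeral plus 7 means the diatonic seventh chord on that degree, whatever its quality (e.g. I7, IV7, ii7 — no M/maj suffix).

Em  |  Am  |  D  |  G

Em has root E, degree 6 in G major, so vi.
Am: minor triad on A = scale degree 2 → ii.
D: root D is the dominant; major triad there is V.
G: root G is the tonic; major triad there is I.

vi - ii - V - I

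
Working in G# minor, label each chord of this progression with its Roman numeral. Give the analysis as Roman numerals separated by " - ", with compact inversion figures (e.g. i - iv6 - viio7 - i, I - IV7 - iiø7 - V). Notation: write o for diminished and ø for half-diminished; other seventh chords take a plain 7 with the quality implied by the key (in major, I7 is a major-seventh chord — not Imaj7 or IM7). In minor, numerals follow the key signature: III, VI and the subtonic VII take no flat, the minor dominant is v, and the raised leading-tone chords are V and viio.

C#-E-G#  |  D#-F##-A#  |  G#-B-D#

iv - V - i

C#-E-G# has root C#, degree 4 in G# minor, so iv.
D#-F##-A#: major triad on D# = scale degree 5 → V.
G#-B-D#: root G# is the tonic; minor triad there is i.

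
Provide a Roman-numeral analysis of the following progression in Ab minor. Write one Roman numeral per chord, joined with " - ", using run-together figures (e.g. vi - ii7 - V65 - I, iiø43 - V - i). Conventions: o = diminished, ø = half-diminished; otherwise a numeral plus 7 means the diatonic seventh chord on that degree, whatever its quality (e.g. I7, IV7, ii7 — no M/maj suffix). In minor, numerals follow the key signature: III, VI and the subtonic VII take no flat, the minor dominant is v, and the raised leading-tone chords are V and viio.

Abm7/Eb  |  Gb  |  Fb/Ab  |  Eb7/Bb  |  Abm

Abm7/Eb has root Ab, degree 1 in Ab minor, so i43.
Gb: major triad on Gb = scale degree 7 → VII.
Fb/Ab: root Fb is the submediant; major triad there is VI6.
Eb7/Bb: dominant seventh chord on Eb = scale degree 5 → V43.
Abm has root Ab, degree 1 in Ab minor, so i.

i43 - VII - VI6 - V43 - i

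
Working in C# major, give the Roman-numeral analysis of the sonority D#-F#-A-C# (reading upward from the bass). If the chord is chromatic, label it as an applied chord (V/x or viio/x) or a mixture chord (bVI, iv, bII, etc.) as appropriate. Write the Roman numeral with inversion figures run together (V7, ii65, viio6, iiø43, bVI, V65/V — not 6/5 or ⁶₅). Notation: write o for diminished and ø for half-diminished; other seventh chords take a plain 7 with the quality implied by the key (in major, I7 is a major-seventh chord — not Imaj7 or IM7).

iiø7

Stacked in thirds the chord is D#-F#-A-C#: a half-diminished seventh chord on D#.
D# is the second degree of C# major. This is the half-diminished supertonic seventh, borrowed from the parallel minor.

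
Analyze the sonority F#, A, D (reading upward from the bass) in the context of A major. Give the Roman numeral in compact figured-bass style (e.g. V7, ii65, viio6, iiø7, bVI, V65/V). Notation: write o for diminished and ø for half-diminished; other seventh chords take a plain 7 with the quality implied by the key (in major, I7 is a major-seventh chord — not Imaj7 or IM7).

Stacked in thirds the chord is D-F#-A: a major triad on D.
In A major, D is the subdominant; the diatonic major triad there is IV.
With F# in the bass the chord is in first inversion, so the figured bass is 6.

IV6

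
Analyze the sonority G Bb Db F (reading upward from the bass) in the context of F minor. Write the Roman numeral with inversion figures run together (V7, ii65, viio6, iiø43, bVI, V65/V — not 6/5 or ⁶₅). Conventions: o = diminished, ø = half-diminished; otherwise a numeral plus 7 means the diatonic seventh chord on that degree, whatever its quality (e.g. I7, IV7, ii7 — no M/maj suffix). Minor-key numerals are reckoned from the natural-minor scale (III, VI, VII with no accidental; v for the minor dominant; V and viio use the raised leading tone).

iiø7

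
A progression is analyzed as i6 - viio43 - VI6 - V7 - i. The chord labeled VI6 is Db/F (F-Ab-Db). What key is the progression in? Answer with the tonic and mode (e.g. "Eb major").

F minor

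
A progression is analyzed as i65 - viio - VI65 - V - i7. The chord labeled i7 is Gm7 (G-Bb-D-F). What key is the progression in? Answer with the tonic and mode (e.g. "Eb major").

G minor

The anchor chord is a minor seventh chord on G, labeled i7.
If G is scale degree 1 and the mode makes that degree carry a minor seventh chord, the tonic is G and the mode is minor.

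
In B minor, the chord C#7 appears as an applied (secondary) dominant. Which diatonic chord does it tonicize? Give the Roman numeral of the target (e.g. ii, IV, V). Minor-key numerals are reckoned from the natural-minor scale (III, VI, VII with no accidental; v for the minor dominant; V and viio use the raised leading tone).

The chord is a dominant seventh chord on C#.
A dominant resolves down a perfect fifth: C# → F#. In B minor, F# is scale degree 5, i.e. V.

V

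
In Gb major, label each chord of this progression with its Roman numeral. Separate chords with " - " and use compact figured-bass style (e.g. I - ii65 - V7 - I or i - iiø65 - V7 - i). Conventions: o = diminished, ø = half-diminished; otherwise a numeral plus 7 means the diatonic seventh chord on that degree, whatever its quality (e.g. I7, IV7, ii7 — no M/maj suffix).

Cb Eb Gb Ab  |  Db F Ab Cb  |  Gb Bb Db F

ii65 - V7 - I7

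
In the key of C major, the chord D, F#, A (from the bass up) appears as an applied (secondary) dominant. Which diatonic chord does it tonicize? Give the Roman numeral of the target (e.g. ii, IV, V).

V

The chord is a major triad on D.
A dominant resolves down a perfect fifth: D → G. In C major, G is scale degree 5, i.e. V.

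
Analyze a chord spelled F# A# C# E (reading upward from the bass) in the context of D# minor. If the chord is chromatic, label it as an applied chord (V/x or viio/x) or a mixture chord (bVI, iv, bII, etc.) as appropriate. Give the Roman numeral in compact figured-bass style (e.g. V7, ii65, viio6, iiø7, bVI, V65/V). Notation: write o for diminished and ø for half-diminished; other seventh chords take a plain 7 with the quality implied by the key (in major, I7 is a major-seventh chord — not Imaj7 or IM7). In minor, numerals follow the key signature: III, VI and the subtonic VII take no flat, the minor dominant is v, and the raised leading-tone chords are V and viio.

Stacked in thirds the chord is F#-A#-C#-E: a dominant seventh chord on F#.
F# is not a diatonic chord root with this quality in D# minor, but it lies a perfect fifth above B (VI), so the chord functions as an applied dominant of VI.

V7/VI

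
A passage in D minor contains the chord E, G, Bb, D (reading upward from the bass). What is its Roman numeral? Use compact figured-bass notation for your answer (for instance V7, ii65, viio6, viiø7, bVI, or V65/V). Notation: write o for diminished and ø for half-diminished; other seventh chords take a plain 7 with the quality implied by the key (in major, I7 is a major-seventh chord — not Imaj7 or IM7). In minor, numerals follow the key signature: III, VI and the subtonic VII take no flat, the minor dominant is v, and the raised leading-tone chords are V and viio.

Stacked in thirds the chord is E-G-Bb-D: a half-diminished seventh chord on E.
E is scale degree 2 in D minor, and a half-diminished seventh chord on that degree is written iiø7.

iiø7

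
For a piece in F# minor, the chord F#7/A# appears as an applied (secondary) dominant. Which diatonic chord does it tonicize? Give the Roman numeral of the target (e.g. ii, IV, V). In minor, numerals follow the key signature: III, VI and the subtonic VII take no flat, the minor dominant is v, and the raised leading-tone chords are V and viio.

iv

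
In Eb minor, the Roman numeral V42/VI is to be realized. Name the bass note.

The applied chord V42/VI is rooted on Gb: Gb-Bb-Db-Fb.
The figure 42 means third inversion — the seventh is in the bass.

Fb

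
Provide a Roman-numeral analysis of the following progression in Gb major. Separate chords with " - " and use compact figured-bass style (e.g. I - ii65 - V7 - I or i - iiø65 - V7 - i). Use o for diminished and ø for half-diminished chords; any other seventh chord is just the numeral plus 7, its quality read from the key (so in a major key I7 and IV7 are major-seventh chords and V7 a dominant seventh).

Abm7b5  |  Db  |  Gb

iiø7 - V - I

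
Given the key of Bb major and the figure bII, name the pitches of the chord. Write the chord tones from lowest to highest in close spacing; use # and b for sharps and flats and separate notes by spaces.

Cb Eb Gb

bII is the Neapolitan chord — a major triad on the lowered second degree. In Bb major that root is Cb.
So the chord is Cb-Eb-Gb, a major triad.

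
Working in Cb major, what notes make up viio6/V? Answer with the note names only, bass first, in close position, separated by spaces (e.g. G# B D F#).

Ab Cb F

viio6/V is a secondary leading-tone chord. The target V is Gb in Cb major; the applied chord is rooted a semitone below, on F.
Building a diminished triad on F gives F-Ab-Cb.
The figured bass 6 indicates first inversion, placing the third (Ab) in the bass: Ab-Cb-F.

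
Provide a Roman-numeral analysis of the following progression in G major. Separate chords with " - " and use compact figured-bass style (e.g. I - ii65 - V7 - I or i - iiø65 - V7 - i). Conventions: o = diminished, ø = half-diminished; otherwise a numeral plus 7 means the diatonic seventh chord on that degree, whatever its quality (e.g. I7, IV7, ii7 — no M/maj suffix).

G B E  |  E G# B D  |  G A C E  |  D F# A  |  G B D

vi6 - V7/ii - ii42 - V - I

G-B-E: root E is the submediant; minor triad there is vi6.
E-G#-B-D: chromatic; E is V of ii, so V7/ii.
G-A-C-E has root A, degree 2 in G major, so ii42.
D-F#-A has root D, degree 5 in G major, so V.
G-B-D: major triad on G = scale degree 1 → I.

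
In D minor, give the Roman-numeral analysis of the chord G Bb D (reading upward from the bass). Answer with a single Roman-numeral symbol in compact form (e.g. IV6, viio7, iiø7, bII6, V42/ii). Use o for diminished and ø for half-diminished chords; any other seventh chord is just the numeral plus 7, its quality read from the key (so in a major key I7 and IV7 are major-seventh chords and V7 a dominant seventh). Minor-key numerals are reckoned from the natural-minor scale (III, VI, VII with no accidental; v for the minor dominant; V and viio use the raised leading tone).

iv

The pitches G-Bb-D form a minor triad rooted on G.
G is scale degree 4 in D minor, and a minor triad on that degree is written iv.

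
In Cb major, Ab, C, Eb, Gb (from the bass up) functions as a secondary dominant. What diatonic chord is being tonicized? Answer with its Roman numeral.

ii

The chord is a dominant seventh chord on Ab.
A dominant resolves down a perfect fifth: Ab → Db. In Cb major, Db is scale degree 2, i.e. ii.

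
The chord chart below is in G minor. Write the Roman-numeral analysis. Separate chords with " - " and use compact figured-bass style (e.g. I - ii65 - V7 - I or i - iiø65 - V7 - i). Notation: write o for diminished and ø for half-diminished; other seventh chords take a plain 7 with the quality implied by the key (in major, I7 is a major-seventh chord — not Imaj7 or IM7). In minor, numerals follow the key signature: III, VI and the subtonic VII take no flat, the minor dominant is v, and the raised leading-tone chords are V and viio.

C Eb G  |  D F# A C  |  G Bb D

C-Eb-G: minor triad on C = scale degree 4 → iv.
D-F#-A-C: root D is the dominant; dominant seventh chord there is V7.
G-Bb-D: minor triad on G = scale degree 1 → i.

iv - V7 - i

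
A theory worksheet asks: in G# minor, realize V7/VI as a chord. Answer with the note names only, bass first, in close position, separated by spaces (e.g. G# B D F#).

B D# F# A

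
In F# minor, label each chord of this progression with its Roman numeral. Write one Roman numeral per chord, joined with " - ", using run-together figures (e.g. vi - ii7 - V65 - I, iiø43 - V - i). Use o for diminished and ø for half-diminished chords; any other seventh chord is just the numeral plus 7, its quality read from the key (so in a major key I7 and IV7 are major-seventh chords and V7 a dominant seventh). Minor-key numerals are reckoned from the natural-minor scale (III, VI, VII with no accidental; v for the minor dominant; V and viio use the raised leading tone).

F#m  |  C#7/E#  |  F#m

i - V65 - i

F#m: root F# is the tonic; minor triad there is i.
C#7/E# has root C#, degree 5 in F# minor, so V65.
F#m has root F#, degree 1 in F# minor, so i.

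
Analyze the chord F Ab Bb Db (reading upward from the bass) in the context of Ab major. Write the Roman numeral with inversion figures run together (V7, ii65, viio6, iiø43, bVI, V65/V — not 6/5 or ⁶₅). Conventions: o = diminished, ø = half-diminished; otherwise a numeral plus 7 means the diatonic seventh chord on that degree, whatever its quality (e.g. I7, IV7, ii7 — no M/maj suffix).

Stacked in thirds the chord is Bb-Db-F-Ab: a minor seventh chord on Bb.
In Ab major, Bb is the supertonic; the diatonic minor seventh chord there is ii7.
With F in the bass the chord is in second inversion, so the figured bass is 43.

ii43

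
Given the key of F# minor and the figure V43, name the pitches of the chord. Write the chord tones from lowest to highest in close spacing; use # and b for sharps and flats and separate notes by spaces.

In F# minor, the dominant is C#. The dominant is major (leading tone raised), so V is a dominant seventh chord.
That chord is spelled C#-E#-G#-B.
The figured bass 43 indicates second inversion, placing the fifth (G#) in the bass: G#-B-C#-E#.

G# B C# E#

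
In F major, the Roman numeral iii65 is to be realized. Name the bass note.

iii in F major has root A; the chord is A-C-E-G.
The figure 65 means first inversion — the third is in the bass.

C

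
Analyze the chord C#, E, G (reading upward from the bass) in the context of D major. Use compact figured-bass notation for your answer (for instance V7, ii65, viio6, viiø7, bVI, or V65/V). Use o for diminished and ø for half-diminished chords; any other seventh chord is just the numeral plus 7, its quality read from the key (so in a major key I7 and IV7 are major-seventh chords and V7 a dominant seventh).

Stacked in thirds the chord is C#-E-G: a diminished triad on C#.
C# is scale degree 7 in D major, and a diminished triad on that degree is written viio.

viio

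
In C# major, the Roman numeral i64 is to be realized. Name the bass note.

G#

i in C# major has root C#; the chord is C#-E-G#.
The figure 64 means second inversion — the fifth is in the bass.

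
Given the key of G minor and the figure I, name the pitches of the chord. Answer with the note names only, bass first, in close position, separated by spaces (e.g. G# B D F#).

G B D

I is the major tonic (Picardy third), borrowed from the parallel major. In G minor that root is G.
So the chord is G-B-D, a major triad.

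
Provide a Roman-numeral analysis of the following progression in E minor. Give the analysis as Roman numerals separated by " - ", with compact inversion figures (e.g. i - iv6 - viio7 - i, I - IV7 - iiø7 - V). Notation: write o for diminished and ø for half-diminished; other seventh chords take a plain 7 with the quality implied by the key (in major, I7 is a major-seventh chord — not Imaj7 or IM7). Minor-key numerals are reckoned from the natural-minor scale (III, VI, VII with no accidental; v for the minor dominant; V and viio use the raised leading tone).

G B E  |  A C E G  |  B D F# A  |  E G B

G-B-E has root E, degree 1 in E minor, so i6.
A-C-E-G has root A, degree 4 in E minor, so iv7.
B-D-F#-A: root B is the dominant; minor seventh chord there is v7.
E-G-B: minor triad on E = scale degree 1 → i.

i6 - iv7 - v7 - i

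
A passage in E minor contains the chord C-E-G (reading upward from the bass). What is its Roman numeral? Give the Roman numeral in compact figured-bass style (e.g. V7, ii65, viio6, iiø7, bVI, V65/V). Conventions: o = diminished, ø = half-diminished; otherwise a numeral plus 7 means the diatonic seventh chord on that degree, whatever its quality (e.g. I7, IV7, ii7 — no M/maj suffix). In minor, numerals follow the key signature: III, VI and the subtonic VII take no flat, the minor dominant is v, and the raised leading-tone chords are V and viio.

The pitches C-E-G form a major triad rooted on C.
C is scale degree 6 in E minor, and a major triad on that degree is written VI.

VI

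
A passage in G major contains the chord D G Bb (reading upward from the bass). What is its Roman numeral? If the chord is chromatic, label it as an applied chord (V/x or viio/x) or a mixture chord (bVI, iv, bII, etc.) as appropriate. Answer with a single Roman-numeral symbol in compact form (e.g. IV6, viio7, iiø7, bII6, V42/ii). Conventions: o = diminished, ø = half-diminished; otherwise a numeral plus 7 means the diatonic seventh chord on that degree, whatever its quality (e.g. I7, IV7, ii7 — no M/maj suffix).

i64

Stacked in thirds the chord is G-Bb-D: a minor triad on G.
G is the first degree of G major. This is the minor tonic, borrowed from the parallel minor.
With D in the bass the chord is in second inversion, so the figured bass is 64.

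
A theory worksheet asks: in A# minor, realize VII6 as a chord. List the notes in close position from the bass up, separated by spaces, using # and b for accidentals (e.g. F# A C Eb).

B# D# G#

The numeral's case and figure indicate a major triad. In A# minor its root, the subtonic, is G#.
That chord is spelled G#-B#-D#.
With the 6 figure the chord is in first inversion; from the bass B# upward in close position it reads B#-D#-G#.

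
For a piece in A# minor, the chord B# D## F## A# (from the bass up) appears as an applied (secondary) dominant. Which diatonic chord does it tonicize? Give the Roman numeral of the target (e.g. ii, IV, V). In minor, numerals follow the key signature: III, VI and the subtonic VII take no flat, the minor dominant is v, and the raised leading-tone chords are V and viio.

The chord is a dominant seventh chord on B#.
A dominant resolves down a perfect fifth: B# → E#. In A# minor, E# is scale degree 5, i.e. V.

V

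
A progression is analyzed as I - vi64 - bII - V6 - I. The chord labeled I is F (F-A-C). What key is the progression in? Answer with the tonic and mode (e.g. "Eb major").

F major

I is given as F-A-C — a major triad with root F.
If F is scale degree 1 and the mode makes that degree carry a major triad, the tonic is F and the mode is major.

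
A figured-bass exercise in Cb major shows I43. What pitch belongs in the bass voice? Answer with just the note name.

Gb

I in Cb major has root Cb; the chord is Cb-Eb-Gb-Bb.
The figure 43 means second inversion — the fifth is in the bass.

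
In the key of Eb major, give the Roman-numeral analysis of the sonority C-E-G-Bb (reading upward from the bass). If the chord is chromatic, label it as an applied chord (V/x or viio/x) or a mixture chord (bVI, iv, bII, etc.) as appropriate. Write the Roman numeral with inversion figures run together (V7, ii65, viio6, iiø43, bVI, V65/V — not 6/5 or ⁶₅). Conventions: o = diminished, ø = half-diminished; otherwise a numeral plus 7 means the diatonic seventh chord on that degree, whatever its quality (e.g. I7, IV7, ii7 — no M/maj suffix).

V7/ii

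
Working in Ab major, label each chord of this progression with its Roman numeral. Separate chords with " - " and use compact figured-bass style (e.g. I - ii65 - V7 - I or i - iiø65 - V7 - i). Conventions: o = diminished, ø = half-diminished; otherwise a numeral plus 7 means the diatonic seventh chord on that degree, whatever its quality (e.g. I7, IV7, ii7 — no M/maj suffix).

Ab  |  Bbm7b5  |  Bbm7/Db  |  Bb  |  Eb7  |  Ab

Ab: root Ab is the tonic; major triad there is I.
Bbm7b5: half-diminished seventh chord on Bb — chromatic; iiø7 (borrowed from the parallel minor).
Bbm7/Db has root Bb, degree 2 in Ab major, so ii65.
Bb is the secondary dominant of V (major triad on Bb): V/V.
Eb7: root Eb is the dominant; dominant seventh chord there is V7.
Ab: root Ab is the tonic; major triad there is I.

I - iiø7 - ii65 - V/V - V7 - I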